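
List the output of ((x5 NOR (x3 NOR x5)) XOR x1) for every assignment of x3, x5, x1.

x3 | x5 | x1 | Output
---------------------
0 | 0 | 0 | 0
0 | 0 | 1 | 1
0 | 1 | 0 | 0
0 | 1 | 1 | 1
1 | 0 | 0 | 1
1 | 0 | 1 | 0
1 | 1 | 0 | 0
1 | 1 | 1 | 1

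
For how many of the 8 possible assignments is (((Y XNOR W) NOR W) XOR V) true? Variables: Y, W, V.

Satisfying assignments: (0,0,1), (0,1,1), (1,0,0), (1,1,1)
Count: 4 out of 8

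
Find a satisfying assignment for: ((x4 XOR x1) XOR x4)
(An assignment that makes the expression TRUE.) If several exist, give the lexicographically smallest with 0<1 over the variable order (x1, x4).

x1=1, x4=0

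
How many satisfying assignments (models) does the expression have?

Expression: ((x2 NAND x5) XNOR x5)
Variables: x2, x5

Satisfying assignments: (0,1)
Count: 1 out of 4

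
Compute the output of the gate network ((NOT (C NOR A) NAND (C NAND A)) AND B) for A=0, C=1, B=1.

Substituting: ((NOT (1 NOR 0) NAND (1 NAND 0)) AND 1)
= 0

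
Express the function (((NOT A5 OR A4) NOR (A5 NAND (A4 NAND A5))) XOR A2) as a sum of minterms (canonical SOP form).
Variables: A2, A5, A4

Σm(2, 4, 5, 7) = (NOT A2 AND A5 AND NOT A4) OR (A2 AND NOT A5 AND NOT A4) OR (A2 AND NOT A5 AND A4) OR (A2 AND A5 AND A4)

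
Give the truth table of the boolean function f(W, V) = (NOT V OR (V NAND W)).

W | V | Output
--------------
0 | 0 | 1
0 | 1 | 1
1 | 0 | 1
1 | 1 | 0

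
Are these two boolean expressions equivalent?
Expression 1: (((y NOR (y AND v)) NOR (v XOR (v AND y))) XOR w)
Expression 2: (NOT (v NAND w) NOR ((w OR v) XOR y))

No. Counterexample: with y=0, w=0, v=0, Expression 1 = 0 but Expression 2 = 1.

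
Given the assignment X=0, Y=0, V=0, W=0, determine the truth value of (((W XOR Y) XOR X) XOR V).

Substituting: (((0 XOR 0) XOR 0) XOR 0)
= 0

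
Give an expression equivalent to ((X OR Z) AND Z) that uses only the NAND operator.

((((X NAND X) NAND (Z NAND Z)) NAND Z) NAND (((X NAND X) NAND (Z NAND Z)) NAND Z))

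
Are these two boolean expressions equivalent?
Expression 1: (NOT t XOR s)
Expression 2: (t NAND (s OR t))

No. Counterexample: with t=0, s=1, Expression 1 = 0 but Expression 2 = 1.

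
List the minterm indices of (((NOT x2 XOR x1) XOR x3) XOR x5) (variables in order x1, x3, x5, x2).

Σm(0, 3, 5, 6, 9, 10, 12, 15) = (NOT x1 AND NOT x3 AND NOT x5 AND NOT x2) OR (NOT x1 AND NOT x3 AND x5 AND x2) OR (NOT x1 AND x3 AND NOT x5 AND x2) OR (NOT x1 AND x3 AND x5 AND NOT x2) OR (x1 AND NOT x3 AND NOT x5 AND x2) OR (x1 AND NOT x3 AND x5 AND NOT x2) OR (x1 AND x3 AND NOT x5 AND NOT x2) OR (x1 AND x3 AND x5 AND x2)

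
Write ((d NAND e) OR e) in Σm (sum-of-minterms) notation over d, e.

Σm(0, 1, 2, 3) = (NOT d AND NOT e) OR (NOT d AND e) OR (d AND NOT e) OR (d AND e)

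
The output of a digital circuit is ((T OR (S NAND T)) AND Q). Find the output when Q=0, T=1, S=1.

Substituting: ((1 OR (1 NAND 1)) AND 0)
= 0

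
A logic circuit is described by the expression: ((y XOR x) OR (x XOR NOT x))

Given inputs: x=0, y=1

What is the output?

Substituting: ((1 XOR 0) OR (0 XOR NOT 0))
= 1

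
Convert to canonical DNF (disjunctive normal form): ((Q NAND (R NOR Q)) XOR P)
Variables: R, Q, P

(NOT R AND NOT Q AND NOT P) OR (NOT R AND Q AND NOT P) OR (R AND NOT Q AND NOT P) OR (R AND Q AND NOT P)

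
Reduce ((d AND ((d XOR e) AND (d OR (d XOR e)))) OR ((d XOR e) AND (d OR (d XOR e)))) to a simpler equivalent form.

By absorption (E OR (E AND v) = E) then absorption (E AND (E OR v) = E):
= (d XOR e)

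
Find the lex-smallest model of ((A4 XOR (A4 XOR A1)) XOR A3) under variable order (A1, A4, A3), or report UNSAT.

A1=0, A4=0, A3=1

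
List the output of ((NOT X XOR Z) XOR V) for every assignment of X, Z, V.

X | Z | V | Output
------------------
0 | 0 | 0 | 1
0 | 0 | 1 | 0
0 | 1 | 0 | 0
0 | 1 | 1 | 1
1 | 0 | 0 | 0
1 | 0 | 1 | 1
1 | 1 | 0 | 1
1 | 1 | 1 | 0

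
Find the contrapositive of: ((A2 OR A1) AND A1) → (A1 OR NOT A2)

Contrapositive: NOT (A1 OR NOT A2) → NOT ((A2 OR A1) AND A1)
Note: A statement and its contrapositive are logically equivalent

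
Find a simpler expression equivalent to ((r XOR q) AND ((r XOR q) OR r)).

By absorption (E AND (E OR v) = E):
= (r XOR q)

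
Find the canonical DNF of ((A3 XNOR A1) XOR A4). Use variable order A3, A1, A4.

(NOT A3 AND NOT A1 AND NOT A4) OR (NOT A3 AND A1 AND A4) OR (A3 AND NOT A1 AND A4) OR (A3 AND A1 AND NOT A4)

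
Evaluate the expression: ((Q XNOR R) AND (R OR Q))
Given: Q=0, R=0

Substituting: ((0 XNOR 0) AND (0 OR 0))
= 0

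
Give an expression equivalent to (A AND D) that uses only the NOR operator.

((A NOR A) NOR (D NOR D))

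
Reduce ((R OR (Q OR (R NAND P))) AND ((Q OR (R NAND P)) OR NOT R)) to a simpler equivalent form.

By distribution ((E OR v) AND (E OR NOT v) = E):
= (Q OR (R NAND P))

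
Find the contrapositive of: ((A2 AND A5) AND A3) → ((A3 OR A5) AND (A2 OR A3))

Contrapositive: NOT ((A3 OR A5) AND (A2 OR A3)) → NOT ((A2 AND A5) AND A3)
Note: A statement and its contrapositive are logically equivalent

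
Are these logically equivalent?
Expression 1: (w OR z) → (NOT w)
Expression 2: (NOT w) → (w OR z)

No, Converse is not equivalent to original (counterexample: z=0, w=0)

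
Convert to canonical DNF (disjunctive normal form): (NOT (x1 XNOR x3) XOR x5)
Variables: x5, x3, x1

(NOT x5 AND NOT x3 AND x1) OR (NOT x5 AND x3 AND NOT x1) OR (x5 AND NOT x3 AND NOT x1) OR (x5 AND x3 AND x1)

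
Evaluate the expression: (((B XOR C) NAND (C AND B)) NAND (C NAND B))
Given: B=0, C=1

Substituting: (((0 XOR 1) NAND (1 AND 0)) NAND (1 NAND 0))
= 0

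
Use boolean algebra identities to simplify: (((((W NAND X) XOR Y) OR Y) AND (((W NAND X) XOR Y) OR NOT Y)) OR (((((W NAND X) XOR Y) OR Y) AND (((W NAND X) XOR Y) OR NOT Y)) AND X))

By absorption (E OR (E AND v) = E) then distribution ((E OR v) AND (E OR NOT v) = E):
= ((W NAND X) XOR Y)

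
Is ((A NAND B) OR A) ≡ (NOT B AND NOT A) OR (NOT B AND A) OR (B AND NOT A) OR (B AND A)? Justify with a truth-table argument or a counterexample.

Yes, they are equivalent — the two output columns agree on all 4 assignments:
B | A | Expression 1 | Expression 2
-----------------------------------
0 | 0 | 1 | 1
0 | 1 | 1 | 1
1 | 0 | 1 | 1
1 | 1 | 1 | 1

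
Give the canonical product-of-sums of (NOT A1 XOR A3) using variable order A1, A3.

ΠM(1, 2) = (A1 OR NOT A3) AND (NOT A1 OR A3)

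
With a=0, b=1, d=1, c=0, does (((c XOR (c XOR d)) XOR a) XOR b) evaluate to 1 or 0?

Substituting: (((0 XOR (0 XOR 1)) XOR 0) XOR 1)
= 0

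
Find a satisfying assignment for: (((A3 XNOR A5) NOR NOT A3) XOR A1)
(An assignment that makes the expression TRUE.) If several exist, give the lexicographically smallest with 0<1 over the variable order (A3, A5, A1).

A3=0, A5=0, A1=1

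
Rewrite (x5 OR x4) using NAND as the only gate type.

((x5 NAND x5) NAND (x4 NAND x4))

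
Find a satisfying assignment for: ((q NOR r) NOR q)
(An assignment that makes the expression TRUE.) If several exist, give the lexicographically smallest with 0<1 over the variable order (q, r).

q=0, r=1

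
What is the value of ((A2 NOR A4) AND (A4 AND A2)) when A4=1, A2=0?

Substituting: ((0 NOR 1) AND (1 AND 0))
= 0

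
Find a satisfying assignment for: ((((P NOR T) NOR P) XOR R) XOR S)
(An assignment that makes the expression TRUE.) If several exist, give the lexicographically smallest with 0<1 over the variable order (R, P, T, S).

R=0, P=0, T=0, S=1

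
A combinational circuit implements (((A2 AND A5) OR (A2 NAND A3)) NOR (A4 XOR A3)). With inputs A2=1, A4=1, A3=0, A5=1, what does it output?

Substituting: (((1 AND 1) OR (1 NAND 0)) NOR (1 XOR 0))
= 0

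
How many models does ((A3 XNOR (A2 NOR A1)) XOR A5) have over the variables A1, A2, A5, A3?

Satisfying assignments: (0,0,0,1), (0,0,1,0), (0,1,0,0), (0,1,1,1), (1,0,0,0), (1,0,1,1), (1,1,0,0), (1,1,1,1)
Count: 8 out of 16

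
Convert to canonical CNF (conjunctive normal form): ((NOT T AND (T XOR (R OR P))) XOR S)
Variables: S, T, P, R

(S OR T OR P OR R) AND (S OR NOT T OR P OR R) AND (S OR NOT T OR P OR NOT R) AND (S OR NOT T OR NOT P OR R) AND (S OR NOT T OR NOT P OR NOT R) AND (NOT S OR T OR P OR NOT R) AND (NOT S OR T OR NOT P OR R) AND (NOT S OR T OR NOT P OR NOT R)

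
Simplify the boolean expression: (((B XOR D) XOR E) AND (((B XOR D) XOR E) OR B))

By absorption (E AND (E OR v) = E):
= ((B XOR D) XOR E)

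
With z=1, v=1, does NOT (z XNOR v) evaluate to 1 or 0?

Substituting: NOT (1 XNOR 1)
= 0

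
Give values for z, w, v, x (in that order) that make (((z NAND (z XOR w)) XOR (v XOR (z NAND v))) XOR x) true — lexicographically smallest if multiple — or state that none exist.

z=0, w=0, v=0, x=1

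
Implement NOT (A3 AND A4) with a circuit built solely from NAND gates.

(((A3 NAND A4) NAND (A3 NAND A4)) NAND ((A3 NAND A4) NAND (A3 NAND A4)))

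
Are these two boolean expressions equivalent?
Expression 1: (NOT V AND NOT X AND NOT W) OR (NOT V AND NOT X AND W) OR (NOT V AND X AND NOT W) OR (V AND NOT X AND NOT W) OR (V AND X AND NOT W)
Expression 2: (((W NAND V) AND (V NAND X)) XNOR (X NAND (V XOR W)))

Yes, they are equivalent — the two output columns agree on all 8 assignments:
V | X | W | Expression 1 | Expression 2
---------------------------------------
0 | 0 | 0 | 1 | 1
0 | 0 | 1 | 1 | 1
0 | 1 | 0 | 1 | 1
0 | 1 | 1 | 0 | 0
1 | 0 | 0 | 1 | 1
1 | 0 | 1 | 0 | 0
1 | 1 | 0 | 1 | 1
1 | 1 | 1 | 0 | 0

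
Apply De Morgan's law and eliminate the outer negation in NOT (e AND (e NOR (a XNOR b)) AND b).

NOT e OR NOT (e NOR (a XNOR b)) OR NOT b
De Morgan's: NOT(AND of terms) = OR of negations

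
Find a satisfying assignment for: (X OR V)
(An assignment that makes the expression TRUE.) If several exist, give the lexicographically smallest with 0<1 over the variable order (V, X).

V=0, X=1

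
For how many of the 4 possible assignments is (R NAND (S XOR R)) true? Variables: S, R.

Satisfying assignments: (0,0), (1,0), (1,1)
Count: 3 out of 4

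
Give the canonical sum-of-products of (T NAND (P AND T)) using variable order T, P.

Σm(0, 1, 2) = (NOT T AND NOT P) OR (NOT T AND P) OR (T AND NOT P)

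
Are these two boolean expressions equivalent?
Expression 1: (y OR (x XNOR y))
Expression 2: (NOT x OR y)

Yes, they are equivalent — the two output columns agree on all 4 assignments:
x | y | Expression 1 | Expression 2
-----------------------------------
0 | 0 | 1 | 1
0 | 1 | 1 | 1
1 | 0 | 0 | 0
1 | 1 | 1 | 1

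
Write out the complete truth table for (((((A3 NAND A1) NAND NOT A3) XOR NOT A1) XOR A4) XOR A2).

A4 | A3 | A1 | A2 | Output
--------------------------
0 | 0 | 0 | 0 | 1
0 | 0 | 0 | 1 | 0
0 | 0 | 1 | 0 | 0
0 | 0 | 1 | 1 | 1
0 | 1 | 0 | 0 | 0
0 | 1 | 0 | 1 | 1
0 | 1 | 1 | 0 | 1
0 | 1 | 1 | 1 | 0
1 | 0 | 0 | 0 | 0
1 | 0 | 0 | 1 | 1
1 | 0 | 1 | 0 | 1
1 | 0 | 1 | 1 | 0
1 | 1 | 0 | 0 | 1
1 | 1 | 0 | 1 | 0
1 | 1 | 1 | 0 | 0
1 | 1 | 1 | 1 | 1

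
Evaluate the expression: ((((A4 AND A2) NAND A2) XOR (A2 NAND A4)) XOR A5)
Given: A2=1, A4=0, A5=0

Substituting: ((((0 AND 1) NAND 1) XOR (1 NAND 0)) XOR 0)
= 0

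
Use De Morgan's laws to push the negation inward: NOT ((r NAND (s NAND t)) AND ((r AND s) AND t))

NOT (r NAND (s NAND t)) OR NOT ((r AND s) AND t)
De Morgan's: NOT(AND of terms) = OR of negations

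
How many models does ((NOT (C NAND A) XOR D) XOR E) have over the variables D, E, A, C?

Satisfying assignments: (0,0,1,1), (0,1,0,0), (0,1,0,1), (0,1,1,0), (1,0,0,0), (1,0,0,1), (1,0,1,0), (1,1,1,1)
Count: 8 out of 16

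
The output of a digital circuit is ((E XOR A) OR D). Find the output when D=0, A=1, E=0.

Substituting: ((0 XOR 1) OR 0)
= 1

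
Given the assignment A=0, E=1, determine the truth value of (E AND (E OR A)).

Substituting: (1 AND (1 OR 0))
= 1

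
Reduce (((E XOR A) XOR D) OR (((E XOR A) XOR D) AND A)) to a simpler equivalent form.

By absorption (E OR (E AND v) = E):
= ((E XOR A) XOR D)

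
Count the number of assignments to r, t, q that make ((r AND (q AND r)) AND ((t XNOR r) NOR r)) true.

No assignment satisfies the expression.
Count: 0 out of 8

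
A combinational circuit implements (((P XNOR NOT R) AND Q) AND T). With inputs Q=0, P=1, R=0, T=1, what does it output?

Substituting: (((1 XNOR NOT 0) AND 0) AND 1)
= 0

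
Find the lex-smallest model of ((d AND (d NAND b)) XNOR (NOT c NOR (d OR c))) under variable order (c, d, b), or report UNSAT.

c=0, d=0, b=0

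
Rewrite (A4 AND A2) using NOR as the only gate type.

((A4 NOR A4) NOR (A2 NOR A2))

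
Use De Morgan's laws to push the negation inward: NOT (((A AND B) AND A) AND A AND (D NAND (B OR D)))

NOT ((A AND B) AND A) OR NOT A OR NOT (D NAND (B OR D))
De Morgan's: NOT(AND of terms) = OR of negations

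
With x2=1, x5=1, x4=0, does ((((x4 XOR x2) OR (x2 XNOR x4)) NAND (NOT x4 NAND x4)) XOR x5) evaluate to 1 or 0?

Substituting: ((((0 XOR 1) OR (1 XNOR 0)) NAND (NOT 0 NAND 0)) XOR 1)
= 1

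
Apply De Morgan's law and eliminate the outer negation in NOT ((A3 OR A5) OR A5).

NOT (A3 OR A5) AND NOT A5
De Morgan's: NOT(OR of terms) = AND of negations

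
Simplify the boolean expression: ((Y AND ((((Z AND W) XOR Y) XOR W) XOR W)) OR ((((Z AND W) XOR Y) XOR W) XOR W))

By absorption (E OR (E AND v) = E) then XOR self-cancellation ((E XOR v) XOR v = E):
= ((Z AND W) XOR Y)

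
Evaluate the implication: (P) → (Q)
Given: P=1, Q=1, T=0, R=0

Antecedent (P) = 1; consequent (Q) = 1.
1 → 1 = 1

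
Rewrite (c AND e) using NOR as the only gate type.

((c NOR c) NOR (e NOR e))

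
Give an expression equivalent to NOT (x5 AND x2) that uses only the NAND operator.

(((x5 NAND x2) NAND (x5 NAND x2)) NAND ((x5 NAND x2) NAND (x5 NAND x2)))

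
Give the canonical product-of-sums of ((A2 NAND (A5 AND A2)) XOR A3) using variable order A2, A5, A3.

ΠM(1, 3, 5, 6) = (A2 OR A5 OR NOT A3) AND (A2 OR NOT A5 OR NOT A3) AND (NOT A2 OR A5 OR NOT A3) AND (NOT A2 OR NOT A5 OR A3)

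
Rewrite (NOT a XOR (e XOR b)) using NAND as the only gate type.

(((a NAND a) NAND ((a NAND a) NAND ((e NAND (e NAND b)) NAND (b NAND (e NAND b))))) NAND (((e NAND (e NAND b)) NAND (b NAND (e NAND b))) NAND ((a NAND a) NAND ((e NAND (e NAND b)) NAND (b NAND (e NAND b))))))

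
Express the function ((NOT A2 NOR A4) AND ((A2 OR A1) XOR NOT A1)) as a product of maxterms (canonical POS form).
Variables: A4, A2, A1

ΠM(0, 1, 2, 4, 5, 6, 7) = (A4 OR A2 OR A1) AND (A4 OR A2 OR NOT A1) AND (A4 OR NOT A2 OR A1) AND (NOT A4 OR A2 OR A1) AND (NOT A4 OR A2 OR NOT A1) AND (NOT A4 OR NOT A2 OR A1) AND (NOT A4 OR NOT A2 OR NOT A1)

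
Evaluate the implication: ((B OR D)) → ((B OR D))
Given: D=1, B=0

Antecedent ((B OR D)) = 1; consequent ((B OR D)) = 1.
1 → 1 = 1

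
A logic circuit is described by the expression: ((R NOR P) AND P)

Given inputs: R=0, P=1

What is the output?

Substituting: ((0 NOR 1) AND 1)
= 0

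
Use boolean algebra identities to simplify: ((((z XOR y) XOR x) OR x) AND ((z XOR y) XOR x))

By absorption (E AND (E OR v) = E):
= ((z XOR y) XOR x)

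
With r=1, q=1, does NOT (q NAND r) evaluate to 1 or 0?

Substituting: NOT (1 NAND 1)
= 1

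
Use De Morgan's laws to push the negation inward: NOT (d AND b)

NOT d OR NOT b
De Morgan's: NOT(AND of terms) = OR of negations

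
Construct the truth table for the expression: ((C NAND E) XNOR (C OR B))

C | B | E | Output
------------------
0 | 0 | 0 | 0
0 | 0 | 1 | 0
0 | 1 | 0 | 1
0 | 1 | 1 | 1
1 | 0 | 0 | 1
1 | 0 | 1 | 0
1 | 1 | 0 | 1
1 | 1 | 1 | 0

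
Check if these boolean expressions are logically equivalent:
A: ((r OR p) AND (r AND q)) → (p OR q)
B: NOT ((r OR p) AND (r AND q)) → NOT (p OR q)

No, Inverse is not equivalent to original (counterexample: r=0, p=0, q=1)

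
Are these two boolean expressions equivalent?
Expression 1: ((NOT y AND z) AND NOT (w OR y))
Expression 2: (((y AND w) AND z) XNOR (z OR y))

No. Counterexample: with z=0, y=0, w=0, Expression 1 = 0 but Expression 2 = 1.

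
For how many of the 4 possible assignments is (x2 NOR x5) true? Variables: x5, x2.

Satisfying assignments: (0,0)
Count: 1 out of 4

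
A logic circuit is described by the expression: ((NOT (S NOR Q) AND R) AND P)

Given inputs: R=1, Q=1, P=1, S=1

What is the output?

Substituting: ((NOT (1 NOR 1) AND 1) AND 1)
= 1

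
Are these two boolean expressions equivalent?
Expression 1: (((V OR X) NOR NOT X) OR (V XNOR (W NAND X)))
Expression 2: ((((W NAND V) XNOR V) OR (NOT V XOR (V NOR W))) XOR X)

No. Counterexample: with X=0, V=0, W=1, Expression 1 = 0 but Expression 2 = 1.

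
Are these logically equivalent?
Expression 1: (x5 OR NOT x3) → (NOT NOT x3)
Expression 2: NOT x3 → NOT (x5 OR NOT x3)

Yes, Contrapositive is always equivalent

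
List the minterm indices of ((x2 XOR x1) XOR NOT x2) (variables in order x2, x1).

Σm(0, 2) = (NOT x2 AND NOT x1) OR (x2 AND NOT x1)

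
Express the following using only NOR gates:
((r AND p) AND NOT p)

((((r NOR r) NOR (p NOR p)) NOR ((r NOR r) NOR (p NOR p))) NOR ((p NOR p) NOR (p NOR p)))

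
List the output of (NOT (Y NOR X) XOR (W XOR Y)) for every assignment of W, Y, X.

W | Y | X | Output
------------------
0 | 0 | 0 | 0
0 | 0 | 1 | 1
0 | 1 | 0 | 0
0 | 1 | 1 | 0
1 | 0 | 0 | 1
1 | 0 | 1 | 0
1 | 1 | 0 | 1
1 | 1 | 1 | 1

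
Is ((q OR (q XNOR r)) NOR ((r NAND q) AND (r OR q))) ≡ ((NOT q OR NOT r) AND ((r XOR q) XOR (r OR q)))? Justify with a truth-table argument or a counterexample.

Yes, they are equivalent — the two output columns agree on all 4 assignments:
q | r | Expression 1 | Expression 2
-----------------------------------
0 | 0 | 0 | 0
0 | 1 | 0 | 0
1 | 0 | 0 | 0
1 | 1 | 0 | 0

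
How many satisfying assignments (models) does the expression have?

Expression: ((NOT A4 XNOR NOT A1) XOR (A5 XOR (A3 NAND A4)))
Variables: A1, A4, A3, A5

Satisfying assignments: (0,0,0,1), (0,0,1,1), (0,1,0,0), (0,1,1,1), (1,0,0,0), (1,0,1,0), (1,1,0,1), (1,1,1,0)
Count: 8 out of 16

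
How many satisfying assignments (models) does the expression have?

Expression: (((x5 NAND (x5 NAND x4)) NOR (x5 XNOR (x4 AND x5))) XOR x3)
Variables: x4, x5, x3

Satisfying assignments: (0,0,1), (0,1,0), (1,0,1), (1,1,1)
Count: 4 out of 8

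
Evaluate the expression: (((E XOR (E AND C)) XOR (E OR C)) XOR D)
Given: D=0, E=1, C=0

Substituting: (((1 XOR (1 AND 0)) XOR (1 OR 0)) XOR 0)
= 0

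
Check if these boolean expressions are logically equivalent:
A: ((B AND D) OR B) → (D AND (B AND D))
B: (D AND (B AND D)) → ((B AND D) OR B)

No, Converse is not equivalent to original (counterexample: E=0, B=1, D=0)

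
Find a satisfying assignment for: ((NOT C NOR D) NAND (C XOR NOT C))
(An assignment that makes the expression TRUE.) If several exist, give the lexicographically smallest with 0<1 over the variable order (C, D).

C=0, D=0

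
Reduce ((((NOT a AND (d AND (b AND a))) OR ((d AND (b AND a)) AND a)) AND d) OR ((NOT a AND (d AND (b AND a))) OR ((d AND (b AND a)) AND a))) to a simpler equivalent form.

By absorption (E OR (E AND v) = E) then distribution ((E AND v) OR (E AND NOT v) = E):
= (d AND (b AND a))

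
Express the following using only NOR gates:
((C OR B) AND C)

((((C NOR B) NOR (C NOR B)) NOR ((C NOR B) NOR (C NOR B))) NOR (C NOR C))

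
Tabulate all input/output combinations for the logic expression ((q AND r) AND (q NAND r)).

q | r | Output
--------------
0 | 0 | 0
0 | 1 | 0
1 | 0 | 0
1 | 1 | 0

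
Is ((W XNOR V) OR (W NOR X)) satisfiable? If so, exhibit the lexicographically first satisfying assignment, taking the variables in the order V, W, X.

V=0, W=0, X=0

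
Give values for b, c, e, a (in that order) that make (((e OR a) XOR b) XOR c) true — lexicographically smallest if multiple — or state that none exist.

b=0, c=0, e=0, a=1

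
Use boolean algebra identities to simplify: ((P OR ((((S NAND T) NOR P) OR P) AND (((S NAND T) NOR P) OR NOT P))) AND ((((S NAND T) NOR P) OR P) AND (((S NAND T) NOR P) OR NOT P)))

By absorption (E AND (E OR v) = E) then distribution ((E OR v) AND (E OR NOT v) = E):
= ((S NAND T) NOR P)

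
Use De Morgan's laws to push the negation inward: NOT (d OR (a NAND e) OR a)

NOT d AND NOT (a NAND e) AND NOT a
De Morgan's: NOT(OR of terms) = AND of negations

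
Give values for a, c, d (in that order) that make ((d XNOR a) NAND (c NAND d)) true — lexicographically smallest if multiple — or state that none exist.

a=0, c=0, d=1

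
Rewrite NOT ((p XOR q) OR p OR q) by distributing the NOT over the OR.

NOT (p XOR q) AND NOT p AND NOT q
De Morgan's: NOT(OR of terms) = AND of negations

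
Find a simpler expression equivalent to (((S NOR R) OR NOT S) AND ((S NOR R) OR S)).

By distribution ((E OR v) AND (E OR NOT v) = E):
= (S NOR R)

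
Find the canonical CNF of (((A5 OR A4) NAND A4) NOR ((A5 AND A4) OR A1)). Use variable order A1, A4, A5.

(A1 OR A4 OR A5) AND (A1 OR A4 OR NOT A5) AND (A1 OR NOT A4 OR NOT A5) AND (NOT A1 OR A4 OR A5) AND (NOT A1 OR A4 OR NOT A5) AND (NOT A1 OR NOT A4 OR A5) AND (NOT A1 OR NOT A4 OR NOT A5)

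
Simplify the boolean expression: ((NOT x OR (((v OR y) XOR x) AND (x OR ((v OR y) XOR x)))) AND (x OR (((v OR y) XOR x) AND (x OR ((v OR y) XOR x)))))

By distribution ((E OR v) AND (E OR NOT v) = E) then absorption (E AND (E OR v) = E):
= ((v OR y) XOR x)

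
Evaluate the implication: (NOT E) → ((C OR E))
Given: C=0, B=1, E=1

Antecedent (NOT E) = 0; consequent ((C OR E)) = 1.
0 → 1 = 1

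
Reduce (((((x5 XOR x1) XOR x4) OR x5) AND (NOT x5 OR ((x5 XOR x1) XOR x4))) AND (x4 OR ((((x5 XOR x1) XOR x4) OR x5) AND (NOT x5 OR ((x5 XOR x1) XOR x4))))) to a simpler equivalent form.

By absorption (E AND (E OR v) = E) then distribution ((E OR v) AND (E OR NOT v) = E):
= ((x5 XOR x1) XOR x4)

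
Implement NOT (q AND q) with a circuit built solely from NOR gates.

(((q NOR q) NOR (q NOR q)) NOR ((q NOR q) NOR (q NOR q)))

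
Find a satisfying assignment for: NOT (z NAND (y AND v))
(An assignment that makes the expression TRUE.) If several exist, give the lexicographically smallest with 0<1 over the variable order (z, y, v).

z=1, y=1, v=1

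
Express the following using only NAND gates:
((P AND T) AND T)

((((P NAND T) NAND (P NAND T)) NAND T) NAND (((P NAND T) NAND (P NAND T)) NAND T))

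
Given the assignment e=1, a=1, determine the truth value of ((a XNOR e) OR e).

Substituting: ((1 XNOR 1) OR 1)
= 1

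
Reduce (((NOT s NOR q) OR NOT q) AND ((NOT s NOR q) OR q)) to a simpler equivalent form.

By distribution ((E OR v) AND (E OR NOT v) = E):
= (NOT s NOR q)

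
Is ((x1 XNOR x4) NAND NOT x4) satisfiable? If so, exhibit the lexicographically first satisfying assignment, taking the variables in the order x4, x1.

x4=0, x1=1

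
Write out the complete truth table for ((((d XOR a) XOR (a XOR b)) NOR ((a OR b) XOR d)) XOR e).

d | e | a | b | Output
----------------------
0 | 0 | 0 | 0 | 1
0 | 0 | 0 | 1 | 0
0 | 0 | 1 | 0 | 0
0 | 0 | 1 | 1 | 0
0 | 1 | 0 | 0 | 0
0 | 1 | 0 | 1 | 1
0 | 1 | 1 | 0 | 1
0 | 1 | 1 | 1 | 1
1 | 0 | 0 | 0 | 0
1 | 0 | 0 | 1 | 1
1 | 0 | 1 | 0 | 0
1 | 0 | 1 | 1 | 1
1 | 1 | 0 | 0 | 1
1 | 1 | 0 | 1 | 0
1 | 1 | 1 | 0 | 1
1 | 1 | 1 | 1 | 0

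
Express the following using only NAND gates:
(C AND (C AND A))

((C NAND ((C NAND A) NAND (C NAND A))) NAND (C NAND ((C NAND A) NAND (C NAND A))))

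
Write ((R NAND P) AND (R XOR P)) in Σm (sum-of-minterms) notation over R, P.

Σm(1, 2) = (NOT R AND P) OR (R AND NOT P)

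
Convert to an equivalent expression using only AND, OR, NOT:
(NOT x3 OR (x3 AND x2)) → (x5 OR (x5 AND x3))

NOT (NOT x3 OR (x3 AND x2)) OR (x5 OR (x5 AND x3))
(Implication elimination: A → B = NOT A OR B)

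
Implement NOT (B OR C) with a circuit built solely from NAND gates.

(((B NAND B) NAND (C NAND C)) NAND ((B NAND B) NAND (C NAND C)))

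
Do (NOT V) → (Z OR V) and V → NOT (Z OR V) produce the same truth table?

No, Inverse is not equivalent to original (counterexample: V=0, Z=0)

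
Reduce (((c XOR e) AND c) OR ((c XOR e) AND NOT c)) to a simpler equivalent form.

By distribution ((E AND v) OR (E AND NOT v) = E):
= (c XOR e)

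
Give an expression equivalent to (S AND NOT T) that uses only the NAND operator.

((S NAND (T NAND T)) NAND (S NAND (T NAND T)))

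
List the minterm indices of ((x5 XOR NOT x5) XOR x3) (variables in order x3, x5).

Σm(0, 1) = (NOT x3 AND NOT x5) OR (NOT x3 AND x5)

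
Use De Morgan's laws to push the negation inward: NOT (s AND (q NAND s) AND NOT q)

NOT s OR NOT (q NAND s) OR q
De Morgan's: NOT(AND of terms) = OR of negations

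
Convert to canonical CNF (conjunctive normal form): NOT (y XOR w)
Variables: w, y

(w OR NOT y) AND (NOT w OR y)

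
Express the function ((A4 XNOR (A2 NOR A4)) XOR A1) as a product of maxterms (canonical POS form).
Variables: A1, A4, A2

ΠM(0, 2, 3, 5) = (A1 OR A4 OR A2) AND (A1 OR NOT A4 OR A2) AND (A1 OR NOT A4 OR NOT A2) AND (NOT A1 OR A4 OR NOT A2)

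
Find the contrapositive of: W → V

Contrapositive: NOT V → NOT W
Note: A statement and its contrapositive are logically equivalent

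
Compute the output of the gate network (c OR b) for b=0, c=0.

Substituting: (0 OR 0)
= 0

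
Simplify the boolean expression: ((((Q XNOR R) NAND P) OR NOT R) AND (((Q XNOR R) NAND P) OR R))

By distribution ((E OR v) AND (E OR NOT v) = E):
= ((Q XNOR R) NAND P)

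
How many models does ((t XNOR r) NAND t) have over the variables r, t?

Satisfying assignments: (0,0), (0,1), (1,0)
Count: 3 out of 4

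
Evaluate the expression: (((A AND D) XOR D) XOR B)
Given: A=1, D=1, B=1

Substituting: (((1 AND 1) XOR 1) XOR 1)
= 1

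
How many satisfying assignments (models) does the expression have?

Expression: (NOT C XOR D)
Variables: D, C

Satisfying assignments: (0,0), (1,1)
Count: 2 out of 4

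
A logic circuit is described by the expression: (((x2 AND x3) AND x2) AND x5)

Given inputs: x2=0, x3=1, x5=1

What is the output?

Substituting: (((0 AND 1) AND 0) AND 1)
= 0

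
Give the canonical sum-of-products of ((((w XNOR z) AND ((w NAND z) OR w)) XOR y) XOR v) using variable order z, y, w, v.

Σm(0, 3, 5, 6, 9, 10, 12, 15) = (NOT z AND NOT y AND NOT w AND NOT v) OR (NOT z AND NOT y AND w AND v) OR (NOT z AND y AND NOT w AND v) OR (NOT z AND y AND w AND NOT v) OR (z AND NOT y AND NOT w AND v) OR (z AND NOT y AND w AND NOT v) OR (z AND y AND NOT w AND NOT v) OR (z AND y AND w AND v)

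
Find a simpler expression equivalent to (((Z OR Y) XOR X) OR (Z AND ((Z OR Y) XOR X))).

By absorption (E OR (E AND v) = E):
= ((Z OR Y) XOR X)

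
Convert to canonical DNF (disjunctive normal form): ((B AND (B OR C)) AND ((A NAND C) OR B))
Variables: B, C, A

(B AND NOT C AND NOT A) OR (B AND NOT C AND A) OR (B AND C AND NOT A) OR (B AND C AND A)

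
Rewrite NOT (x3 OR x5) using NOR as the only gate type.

(((x3 NOR x5) NOR (x3 NOR x5)) NOR ((x3 NOR x5) NOR (x3 NOR x5)))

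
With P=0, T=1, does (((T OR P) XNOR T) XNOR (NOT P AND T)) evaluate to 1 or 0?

Substituting: (((1 OR 0) XNOR 1) XNOR (NOT 0 AND 1))
= 1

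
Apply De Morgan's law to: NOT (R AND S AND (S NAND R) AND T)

NOT R OR NOT S OR NOT (S NAND R) OR NOT T
De Morgan's: NOT(AND of terms) = OR of negations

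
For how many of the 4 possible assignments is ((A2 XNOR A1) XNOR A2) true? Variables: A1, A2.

Satisfying assignments: (1,0), (1,1)
Count: 2 out of 4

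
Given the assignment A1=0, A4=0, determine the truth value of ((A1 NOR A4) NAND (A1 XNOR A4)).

Substituting: ((0 NOR 0) NAND (0 XNOR 0))
= 0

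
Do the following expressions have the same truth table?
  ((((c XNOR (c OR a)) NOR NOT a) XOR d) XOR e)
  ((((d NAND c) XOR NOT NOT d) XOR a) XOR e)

No. Counterexample: with d=0, c=0, a=0, e=0, Expression 1 = 0 but Expression 2 = 1.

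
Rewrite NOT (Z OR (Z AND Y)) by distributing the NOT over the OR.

NOT Z AND NOT (Z AND Y)
De Morgan's: NOT(OR of terms) = AND of negations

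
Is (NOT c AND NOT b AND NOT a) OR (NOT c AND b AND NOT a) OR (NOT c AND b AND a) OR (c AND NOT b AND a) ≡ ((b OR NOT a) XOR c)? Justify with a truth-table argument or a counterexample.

Yes, they are equivalent — the two output columns agree on all 8 assignments:
c | b | a | Expression 1 | Expression 2
---------------------------------------
0 | 0 | 0 | 1 | 1
0 | 0 | 1 | 0 | 0
0 | 1 | 0 | 1 | 1
0 | 1 | 1 | 1 | 1
1 | 0 | 0 | 0 | 0
1 | 0 | 1 | 1 | 1
1 | 1 | 0 | 0 | 0
1 | 1 | 1 | 0 | 0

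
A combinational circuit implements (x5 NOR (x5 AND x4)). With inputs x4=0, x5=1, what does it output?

Substituting: (1 NOR (1 AND 0))
= 0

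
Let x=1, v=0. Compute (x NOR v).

Substituting: (1 NOR 0)
= 0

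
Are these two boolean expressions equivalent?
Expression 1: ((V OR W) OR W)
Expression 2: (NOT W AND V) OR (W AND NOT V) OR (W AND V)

Yes, they are equivalent — the two output columns agree on all 4 assignments:
W | V | Expression 1 | Expression 2
-----------------------------------
0 | 0 | 0 | 0
0 | 1 | 1 | 1
1 | 0 | 1 | 1
1 | 1 | 1 | 1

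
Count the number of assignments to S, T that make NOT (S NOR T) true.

Satisfying assignments: (0,1), (1,0), (1,1)
Count: 3 out of 4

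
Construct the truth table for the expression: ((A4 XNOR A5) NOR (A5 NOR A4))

A4 | A5 | Output
----------------
0 | 0 | 0
0 | 1 | 1
1 | 0 | 1
1 | 1 | 0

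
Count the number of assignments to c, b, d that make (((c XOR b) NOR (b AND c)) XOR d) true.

Satisfying assignments: (0,0,0), (0,1,1), (1,0,1), (1,1,1)
Count: 4 out of 8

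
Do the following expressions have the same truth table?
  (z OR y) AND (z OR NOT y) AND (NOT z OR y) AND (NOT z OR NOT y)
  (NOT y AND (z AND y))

Yes, they are equivalent — the two output columns agree on all 4 assignments:
z | y | Expression 1 | Expression 2
-----------------------------------
0 | 0 | 0 | 0
0 | 1 | 0 | 0
1 | 0 | 0 | 0
1 | 1 | 0 | 0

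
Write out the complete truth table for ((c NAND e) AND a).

a | c | e | Output
------------------
0 | 0 | 0 | 0
0 | 0 | 1 | 0
0 | 1 | 0 | 0
0 | 1 | 1 | 0
1 | 0 | 0 | 1
1 | 0 | 1 | 1
1 | 1 | 0 | 1
1 | 1 | 1 | 0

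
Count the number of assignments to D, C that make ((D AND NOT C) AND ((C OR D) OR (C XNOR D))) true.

Satisfying assignments: (1,0)
Count: 1 out of 4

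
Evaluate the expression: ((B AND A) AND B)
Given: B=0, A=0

Substituting: ((0 AND 0) AND 0)
= 0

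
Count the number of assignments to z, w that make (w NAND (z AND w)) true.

Satisfying assignments: (0,0), (0,1), (1,0)
Count: 3 out of 4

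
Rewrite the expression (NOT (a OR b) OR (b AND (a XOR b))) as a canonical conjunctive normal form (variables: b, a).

(b OR NOT a) AND (NOT b OR NOT a)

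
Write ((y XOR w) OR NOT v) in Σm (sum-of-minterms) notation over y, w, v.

Σm(0, 2, 3, 4, 5, 6) = (NOT y AND NOT w AND NOT v) OR (NOT y AND w AND NOT v) OR (NOT y AND w AND v) OR (y AND NOT w AND NOT v) OR (y AND NOT w AND v) OR (y AND w AND NOT v)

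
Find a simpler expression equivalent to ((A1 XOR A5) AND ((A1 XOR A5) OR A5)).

By absorption (E AND (E OR v) = E):
= (A1 XOR A5)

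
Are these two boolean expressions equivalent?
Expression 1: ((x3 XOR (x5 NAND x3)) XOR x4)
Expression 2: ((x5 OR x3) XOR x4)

No. Counterexample: with x4=0, x3=0, x5=0, Expression 1 = 1 but Expression 2 = 0.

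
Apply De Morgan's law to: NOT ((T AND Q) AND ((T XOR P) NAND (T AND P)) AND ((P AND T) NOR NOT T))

NOT (T AND Q) OR NOT ((T XOR P) NAND (T AND P)) OR NOT ((P AND T) NOR NOT T)
De Morgan's: NOT(AND of terms) = OR of negations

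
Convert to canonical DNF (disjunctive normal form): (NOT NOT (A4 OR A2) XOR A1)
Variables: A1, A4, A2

(NOT A1 AND NOT A4 AND A2) OR (NOT A1 AND A4 AND NOT A2) OR (NOT A1 AND A4 AND A2) OR (A1 AND NOT A4 AND NOT A2)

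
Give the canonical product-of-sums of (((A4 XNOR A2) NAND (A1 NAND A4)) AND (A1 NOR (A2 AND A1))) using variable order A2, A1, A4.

ΠM(0, 2, 3, 5, 6, 7) = (A2 OR A1 OR A4) AND (A2 OR NOT A1 OR A4) AND (A2 OR NOT A1 OR NOT A4) AND (NOT A2 OR A1 OR NOT A4) AND (NOT A2 OR NOT A1 OR A4) AND (NOT A2 OR NOT A1 OR NOT A4)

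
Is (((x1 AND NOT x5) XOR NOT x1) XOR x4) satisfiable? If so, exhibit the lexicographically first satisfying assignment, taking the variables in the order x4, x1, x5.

x4=0, x1=0, x5=0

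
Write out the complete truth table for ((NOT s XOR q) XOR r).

q | r | s | Output
------------------
0 | 0 | 0 | 1
0 | 0 | 1 | 0
0 | 1 | 0 | 0
0 | 1 | 1 | 1
1 | 0 | 0 | 0
1 | 0 | 1 | 1
1 | 1 | 0 | 1
1 | 1 | 1 | 0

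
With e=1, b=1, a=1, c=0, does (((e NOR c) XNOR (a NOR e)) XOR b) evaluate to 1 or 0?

Substituting: (((1 NOR 0) XNOR (1 NOR 1)) XOR 1)
= 0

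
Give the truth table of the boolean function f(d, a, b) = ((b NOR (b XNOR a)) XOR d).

d | a | b | Output
------------------
0 | 0 | 0 | 0
0 | 0 | 1 | 0
0 | 1 | 0 | 1
0 | 1 | 1 | 0
1 | 0 | 0 | 1
1 | 0 | 1 | 1
1 | 1 | 0 | 0
1 | 1 | 1 | 1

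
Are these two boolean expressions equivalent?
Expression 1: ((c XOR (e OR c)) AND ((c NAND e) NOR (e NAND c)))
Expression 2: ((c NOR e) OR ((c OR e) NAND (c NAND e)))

No. Counterexample: with e=0, c=0, Expression 1 = 0 but Expression 2 = 1.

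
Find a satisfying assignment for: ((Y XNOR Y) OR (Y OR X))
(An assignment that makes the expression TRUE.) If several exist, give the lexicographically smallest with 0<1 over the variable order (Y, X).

Y=0, X=0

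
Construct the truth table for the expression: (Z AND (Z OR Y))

Z | Y | Output
--------------
0 | 0 | 0
0 | 1 | 0
1 | 0 | 1
1 | 1 | 1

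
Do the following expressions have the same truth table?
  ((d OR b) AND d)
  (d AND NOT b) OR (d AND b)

Yes, they are equivalent — the two output columns agree on all 4 assignments:
d | b | Expression 1 | Expression 2
-----------------------------------
0 | 0 | 0 | 0
0 | 1 | 0 | 0
1 | 0 | 1 | 1
1 | 1 | 1 | 1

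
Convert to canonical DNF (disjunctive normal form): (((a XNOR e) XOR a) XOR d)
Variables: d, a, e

(NOT d AND NOT a AND NOT e) OR (NOT d AND a AND NOT e) OR (d AND NOT a AND e) OR (d AND a AND e)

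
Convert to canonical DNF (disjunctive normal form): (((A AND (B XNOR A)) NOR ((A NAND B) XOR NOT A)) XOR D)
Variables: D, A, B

(NOT D AND NOT A AND NOT B) OR (NOT D AND NOT A AND B) OR (D AND A AND NOT B) OR (D AND A AND B)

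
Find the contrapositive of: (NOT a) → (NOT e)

Contrapositive: e → a
Note: A statement and its contrapositive are logically equivalent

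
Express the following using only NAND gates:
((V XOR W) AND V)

((((V NAND (V NAND W)) NAND (W NAND (V NAND W))) NAND V) NAND (((V NAND (V NAND W)) NAND (W NAND (V NAND W))) NAND V))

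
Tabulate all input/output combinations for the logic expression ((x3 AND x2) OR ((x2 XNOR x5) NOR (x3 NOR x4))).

x3 | x5 | x4 | x2 | Output
--------------------------
0 | 0 | 0 | 0 | 0
0 | 0 | 0 | 1 | 0
0 | 0 | 1 | 0 | 0
0 | 0 | 1 | 1 | 1
0 | 1 | 0 | 0 | 0
0 | 1 | 0 | 1 | 0
0 | 1 | 1 | 0 | 1
0 | 1 | 1 | 1 | 0
1 | 0 | 0 | 0 | 0
1 | 0 | 0 | 1 | 1
1 | 0 | 1 | 0 | 0
1 | 0 | 1 | 1 | 1
1 | 1 | 0 | 0 | 1
1 | 1 | 0 | 1 | 1
1 | 1 | 1 | 0 | 1
1 | 1 | 1 | 1 | 1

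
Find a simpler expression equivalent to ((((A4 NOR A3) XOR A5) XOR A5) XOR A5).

By XOR self-cancellation ((E XOR v) XOR v = E):
= ((A4 NOR A3) XOR A5)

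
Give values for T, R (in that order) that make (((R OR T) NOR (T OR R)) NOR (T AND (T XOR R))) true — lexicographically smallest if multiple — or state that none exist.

T=0, R=1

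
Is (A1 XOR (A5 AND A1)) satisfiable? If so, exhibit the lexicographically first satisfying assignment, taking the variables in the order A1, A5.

A1=1, A5=0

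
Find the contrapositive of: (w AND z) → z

Contrapositive: NOT z → NOT (w AND z)
Note: A statement and its contrapositive are logically equivalent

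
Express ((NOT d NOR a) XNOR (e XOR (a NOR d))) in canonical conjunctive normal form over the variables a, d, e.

(a OR d OR e) AND (a OR NOT d OR e) AND (NOT a OR d OR NOT e) AND (NOT a OR NOT d OR NOT e)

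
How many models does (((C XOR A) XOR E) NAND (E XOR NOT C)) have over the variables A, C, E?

Satisfying assignments: (0,0,0), (0,0,1), (0,1,0), (0,1,1), (1,0,1), (1,1,0)
Count: 6 out of 8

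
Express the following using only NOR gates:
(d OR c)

((d NOR c) NOR (d NOR c))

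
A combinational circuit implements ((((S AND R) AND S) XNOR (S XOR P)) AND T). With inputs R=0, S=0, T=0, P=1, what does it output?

Substituting: ((((0 AND 0) AND 0) XNOR (0 XOR 1)) AND 0)
= 0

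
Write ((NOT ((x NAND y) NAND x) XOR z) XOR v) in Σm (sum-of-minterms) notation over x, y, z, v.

Σm(1, 2, 5, 6, 8, 11, 13, 14) = (NOT x AND NOT y AND NOT z AND v) OR (NOT x AND NOT y AND z AND NOT v) OR (NOT x AND y AND NOT z AND v) OR (NOT x AND y AND z AND NOT v) OR (x AND NOT y AND NOT z AND NOT v) OR (x AND NOT y AND z AND v) OR (x AND y AND NOT z AND v) OR (x AND y AND z AND NOT v)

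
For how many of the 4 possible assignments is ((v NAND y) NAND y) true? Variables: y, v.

Satisfying assignments: (0,0), (0,1), (1,1)
Count: 3 out of 4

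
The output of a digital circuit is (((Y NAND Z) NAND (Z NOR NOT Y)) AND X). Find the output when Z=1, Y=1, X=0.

Substituting: (((1 NAND 1) NAND (1 NOR NOT 1)) AND 0)
= 0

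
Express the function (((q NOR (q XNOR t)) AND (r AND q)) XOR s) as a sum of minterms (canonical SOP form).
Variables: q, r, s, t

Σm(2, 3, 6, 7, 10, 11, 14, 15) = (NOT q AND NOT r AND s AND NOT t) OR (NOT q AND NOT r AND s AND t) OR (NOT q AND r AND s AND NOT t) OR (NOT q AND r AND s AND t) OR (q AND NOT r AND s AND NOT t) OR (q AND NOT r AND s AND t) OR (q AND r AND s AND NOT t) OR (q AND r AND s AND t)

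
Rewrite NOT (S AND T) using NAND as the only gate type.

(((S NAND T) NAND (S NAND T)) NAND ((S NAND T) NAND (S NAND T)))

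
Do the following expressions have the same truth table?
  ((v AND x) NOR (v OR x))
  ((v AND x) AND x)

No. Counterexample: with x=0, v=0, Expression 1 = 1 but Expression 2 = 0.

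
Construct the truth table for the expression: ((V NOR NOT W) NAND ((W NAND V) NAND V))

V | W | Output
--------------
0 | 0 | 1
0 | 1 | 0
1 | 0 | 1
1 | 1 | 1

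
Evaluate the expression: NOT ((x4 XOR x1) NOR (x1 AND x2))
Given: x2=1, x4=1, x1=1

Substituting: NOT ((1 XOR 1) NOR (1 AND 1))
= 1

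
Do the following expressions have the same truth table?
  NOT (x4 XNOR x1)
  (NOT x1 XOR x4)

No. Counterexample: with x4=0, x1=0, Expression 1 = 0 but Expression 2 = 1.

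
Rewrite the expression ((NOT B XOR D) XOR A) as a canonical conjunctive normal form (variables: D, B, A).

(D OR B OR NOT A) AND (D OR NOT B OR A) AND (NOT D OR B OR A) AND (NOT D OR NOT B OR NOT A)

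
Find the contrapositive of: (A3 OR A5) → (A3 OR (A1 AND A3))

Contrapositive: NOT (A3 OR (A1 AND A3)) → NOT (A3 OR A5)
Note: A statement and its contrapositive are logically equivalent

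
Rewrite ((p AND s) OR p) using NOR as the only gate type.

((((p NOR p) NOR (s NOR s)) NOR p) NOR (((p NOR p) NOR (s NOR s)) NOR p))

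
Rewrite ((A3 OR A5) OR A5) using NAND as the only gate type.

((((A3 NAND A3) NAND (A5 NAND A5)) NAND ((A3 NAND A3) NAND (A5 NAND A5))) NAND (A5 NAND A5))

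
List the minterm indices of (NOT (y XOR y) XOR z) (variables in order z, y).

Σm(0, 1) = (NOT z AND NOT y) OR (NOT z AND y)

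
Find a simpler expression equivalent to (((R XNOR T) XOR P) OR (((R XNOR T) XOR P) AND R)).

By absorption (E OR (E AND v) = E):
= ((R XNOR T) XOR P)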